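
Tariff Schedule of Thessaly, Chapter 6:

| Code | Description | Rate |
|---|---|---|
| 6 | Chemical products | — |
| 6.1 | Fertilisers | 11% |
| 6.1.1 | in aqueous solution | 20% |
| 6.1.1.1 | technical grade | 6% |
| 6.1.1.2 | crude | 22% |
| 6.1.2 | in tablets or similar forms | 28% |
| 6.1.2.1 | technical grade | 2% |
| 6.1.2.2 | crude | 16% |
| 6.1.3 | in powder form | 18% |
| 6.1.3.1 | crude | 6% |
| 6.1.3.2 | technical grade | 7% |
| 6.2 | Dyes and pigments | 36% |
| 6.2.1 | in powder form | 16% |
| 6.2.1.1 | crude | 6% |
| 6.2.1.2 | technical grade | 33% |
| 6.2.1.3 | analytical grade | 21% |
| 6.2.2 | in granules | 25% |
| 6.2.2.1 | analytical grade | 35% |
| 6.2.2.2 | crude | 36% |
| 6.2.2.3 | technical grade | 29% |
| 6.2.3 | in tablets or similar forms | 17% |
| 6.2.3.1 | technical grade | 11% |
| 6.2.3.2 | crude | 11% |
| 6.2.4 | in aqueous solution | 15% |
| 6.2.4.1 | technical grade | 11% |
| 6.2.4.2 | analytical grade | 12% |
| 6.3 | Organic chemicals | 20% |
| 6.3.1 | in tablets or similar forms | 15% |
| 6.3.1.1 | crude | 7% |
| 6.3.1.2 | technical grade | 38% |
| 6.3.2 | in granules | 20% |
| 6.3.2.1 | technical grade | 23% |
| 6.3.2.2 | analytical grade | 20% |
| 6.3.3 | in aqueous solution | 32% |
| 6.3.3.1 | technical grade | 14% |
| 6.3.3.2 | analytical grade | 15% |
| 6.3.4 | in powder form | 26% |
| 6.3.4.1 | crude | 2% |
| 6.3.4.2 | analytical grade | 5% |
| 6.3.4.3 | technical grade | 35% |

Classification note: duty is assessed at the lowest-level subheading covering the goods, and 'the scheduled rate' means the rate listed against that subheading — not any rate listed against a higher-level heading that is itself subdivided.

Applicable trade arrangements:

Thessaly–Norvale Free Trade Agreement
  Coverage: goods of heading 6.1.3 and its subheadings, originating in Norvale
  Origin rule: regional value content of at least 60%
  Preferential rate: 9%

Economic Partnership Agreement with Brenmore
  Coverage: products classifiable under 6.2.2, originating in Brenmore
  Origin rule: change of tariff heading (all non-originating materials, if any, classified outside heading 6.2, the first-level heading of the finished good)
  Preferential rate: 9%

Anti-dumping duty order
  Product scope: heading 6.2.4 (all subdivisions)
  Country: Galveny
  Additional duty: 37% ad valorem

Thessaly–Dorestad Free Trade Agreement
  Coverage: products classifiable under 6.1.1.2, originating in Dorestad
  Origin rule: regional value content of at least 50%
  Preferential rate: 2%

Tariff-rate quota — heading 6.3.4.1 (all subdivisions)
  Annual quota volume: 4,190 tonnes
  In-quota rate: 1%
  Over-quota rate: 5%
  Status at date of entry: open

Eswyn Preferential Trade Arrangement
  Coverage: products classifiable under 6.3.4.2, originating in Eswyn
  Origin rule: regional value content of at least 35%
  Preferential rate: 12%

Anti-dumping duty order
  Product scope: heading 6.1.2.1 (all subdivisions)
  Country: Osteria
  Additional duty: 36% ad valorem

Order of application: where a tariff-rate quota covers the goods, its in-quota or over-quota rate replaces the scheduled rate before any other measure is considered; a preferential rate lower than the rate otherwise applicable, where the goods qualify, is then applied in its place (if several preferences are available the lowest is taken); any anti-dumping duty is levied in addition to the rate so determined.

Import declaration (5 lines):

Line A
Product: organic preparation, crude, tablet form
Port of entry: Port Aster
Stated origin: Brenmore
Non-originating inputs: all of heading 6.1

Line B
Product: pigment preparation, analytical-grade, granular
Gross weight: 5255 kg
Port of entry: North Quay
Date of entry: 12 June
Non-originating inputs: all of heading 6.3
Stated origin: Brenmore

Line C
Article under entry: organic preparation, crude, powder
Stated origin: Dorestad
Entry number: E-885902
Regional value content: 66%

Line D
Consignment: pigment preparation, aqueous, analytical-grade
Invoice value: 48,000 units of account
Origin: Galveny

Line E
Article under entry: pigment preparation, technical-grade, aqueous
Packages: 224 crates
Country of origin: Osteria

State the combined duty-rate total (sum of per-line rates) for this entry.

77%

Line A: organic → 6.3; tablet form → 6.3.1; crude → 6.3.1.1. Scheduled 7%. Brenmore agreement on 6.2.2: 6.3.1.1 not covered. → 7%.
Line B: pigment → 6.2; granular → 6.2.2; analytical-grade → 6.2.2.1. Scheduled 35%. Brenmore agreement on 6.2.2: CTH met → 9% available; preferential 9%. → 9%.
Line C: organic → 6.3; powder → 6.3.4; crude → 6.3.4.1. Scheduled 2%. quota on 6.3.4.1 open → in-quota 1%; Dorestad agreement on 6.1.1.2: 6.3.4.1 not covered. → 1%.
Line D: pigment → 6.2; aqueous → 6.2.4; analytical-grade → 6.2.4.2. Scheduled 12%. anti-dumping (Galveny, 6.2.4): +37%; total 12% + 37% = 49%. → 49%.
Line E: pigment → 6.2; aqueous → 6.2.4; technical-grade → 6.2.4.1. Scheduled 11%. No special measure applies. → 11%.
Sum: 7% + 9% + 1% + 49% + 11% = 77%.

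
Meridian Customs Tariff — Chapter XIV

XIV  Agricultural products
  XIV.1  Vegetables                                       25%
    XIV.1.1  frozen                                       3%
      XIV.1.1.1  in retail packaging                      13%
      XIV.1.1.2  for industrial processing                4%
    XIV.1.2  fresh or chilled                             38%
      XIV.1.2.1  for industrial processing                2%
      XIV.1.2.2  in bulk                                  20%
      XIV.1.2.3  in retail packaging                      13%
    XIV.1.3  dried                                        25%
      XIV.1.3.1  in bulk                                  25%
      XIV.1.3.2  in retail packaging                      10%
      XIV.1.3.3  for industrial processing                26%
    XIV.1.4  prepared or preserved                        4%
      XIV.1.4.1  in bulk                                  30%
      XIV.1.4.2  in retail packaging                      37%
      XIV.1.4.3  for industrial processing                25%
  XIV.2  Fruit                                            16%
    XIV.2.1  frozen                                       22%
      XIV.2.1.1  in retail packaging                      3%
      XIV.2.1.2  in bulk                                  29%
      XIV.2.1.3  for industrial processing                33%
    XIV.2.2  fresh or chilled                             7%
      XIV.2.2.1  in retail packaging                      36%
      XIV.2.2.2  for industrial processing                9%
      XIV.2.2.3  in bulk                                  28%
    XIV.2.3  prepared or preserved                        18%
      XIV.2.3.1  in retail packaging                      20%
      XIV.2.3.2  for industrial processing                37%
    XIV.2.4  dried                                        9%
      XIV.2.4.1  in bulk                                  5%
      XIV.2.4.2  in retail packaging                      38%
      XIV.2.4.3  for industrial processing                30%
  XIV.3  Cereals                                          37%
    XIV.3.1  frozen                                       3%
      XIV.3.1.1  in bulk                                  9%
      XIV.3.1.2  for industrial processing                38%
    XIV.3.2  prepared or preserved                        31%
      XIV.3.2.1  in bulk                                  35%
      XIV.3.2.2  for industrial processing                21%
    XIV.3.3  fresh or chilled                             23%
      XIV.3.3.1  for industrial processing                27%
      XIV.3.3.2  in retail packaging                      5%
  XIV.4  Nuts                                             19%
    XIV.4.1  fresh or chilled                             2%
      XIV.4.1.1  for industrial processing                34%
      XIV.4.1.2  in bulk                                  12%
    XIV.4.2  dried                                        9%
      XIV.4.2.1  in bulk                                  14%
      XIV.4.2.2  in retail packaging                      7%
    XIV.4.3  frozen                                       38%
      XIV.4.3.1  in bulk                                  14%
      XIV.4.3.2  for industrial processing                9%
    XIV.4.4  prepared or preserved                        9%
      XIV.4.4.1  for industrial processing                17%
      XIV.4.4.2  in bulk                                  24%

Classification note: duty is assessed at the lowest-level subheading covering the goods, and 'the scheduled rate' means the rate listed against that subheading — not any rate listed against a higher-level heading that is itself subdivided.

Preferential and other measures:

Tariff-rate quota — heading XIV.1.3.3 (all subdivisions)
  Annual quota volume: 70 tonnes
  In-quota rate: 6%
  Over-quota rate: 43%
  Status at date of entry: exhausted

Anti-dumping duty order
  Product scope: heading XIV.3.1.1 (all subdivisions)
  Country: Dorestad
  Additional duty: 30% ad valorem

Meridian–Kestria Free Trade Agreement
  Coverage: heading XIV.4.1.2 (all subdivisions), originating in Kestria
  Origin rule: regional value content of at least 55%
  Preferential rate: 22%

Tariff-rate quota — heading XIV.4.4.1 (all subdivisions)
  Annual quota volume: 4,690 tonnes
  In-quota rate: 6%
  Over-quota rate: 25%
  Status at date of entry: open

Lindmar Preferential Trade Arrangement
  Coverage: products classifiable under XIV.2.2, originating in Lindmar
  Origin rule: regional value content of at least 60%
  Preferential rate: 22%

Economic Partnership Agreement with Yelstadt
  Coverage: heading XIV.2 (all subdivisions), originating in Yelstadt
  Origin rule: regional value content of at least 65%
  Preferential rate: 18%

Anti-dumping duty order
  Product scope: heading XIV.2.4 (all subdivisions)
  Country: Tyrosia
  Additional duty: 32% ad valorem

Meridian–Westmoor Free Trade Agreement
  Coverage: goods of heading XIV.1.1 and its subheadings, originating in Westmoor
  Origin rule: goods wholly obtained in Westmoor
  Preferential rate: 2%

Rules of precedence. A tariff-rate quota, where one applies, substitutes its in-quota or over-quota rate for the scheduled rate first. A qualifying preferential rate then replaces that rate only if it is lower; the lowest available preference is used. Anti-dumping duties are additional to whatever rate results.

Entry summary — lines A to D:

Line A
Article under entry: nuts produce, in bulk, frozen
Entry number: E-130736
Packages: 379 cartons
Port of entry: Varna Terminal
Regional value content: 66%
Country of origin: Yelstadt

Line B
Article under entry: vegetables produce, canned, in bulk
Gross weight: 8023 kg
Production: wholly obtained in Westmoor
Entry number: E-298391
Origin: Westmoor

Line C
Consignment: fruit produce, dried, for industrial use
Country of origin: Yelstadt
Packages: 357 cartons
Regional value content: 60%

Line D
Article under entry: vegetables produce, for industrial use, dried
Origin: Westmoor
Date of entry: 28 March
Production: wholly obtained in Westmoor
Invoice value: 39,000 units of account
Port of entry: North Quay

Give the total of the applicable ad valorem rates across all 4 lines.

117%

Line A: nuts → XIV.4; frozen → XIV.4.3; in bulk → XIV.4.3.1. Scheduled 14%. Yelstadt agreement on XIV.2: XIV.4.3.1 not covered. → 14%.
Line B: vegetables → XIV.1; canned → XIV.1.4; in bulk → XIV.1.4.1. Scheduled 30%. Westmoor agreement on XIV.1.1: XIV.1.4.1 not covered. → 30%.
Line C: fruit → XIV.2; dried → XIV.2.4; for industrial use → XIV.2.4.3. Scheduled 30%. Yelstadt agreement on XIV.2: RVC < 65%. → 30%.
Line D: vegetables → XIV.1; dried → XIV.1.3; for industrial use → XIV.1.3.3. Scheduled 26%. quota on XIV.1.3.3 exhausted → over-quota 43%; Westmoor agreement on XIV.1.1: XIV.1.3.3 not covered. → 43%.
Sum: 14% + 30% + 30% + 43% = 117%.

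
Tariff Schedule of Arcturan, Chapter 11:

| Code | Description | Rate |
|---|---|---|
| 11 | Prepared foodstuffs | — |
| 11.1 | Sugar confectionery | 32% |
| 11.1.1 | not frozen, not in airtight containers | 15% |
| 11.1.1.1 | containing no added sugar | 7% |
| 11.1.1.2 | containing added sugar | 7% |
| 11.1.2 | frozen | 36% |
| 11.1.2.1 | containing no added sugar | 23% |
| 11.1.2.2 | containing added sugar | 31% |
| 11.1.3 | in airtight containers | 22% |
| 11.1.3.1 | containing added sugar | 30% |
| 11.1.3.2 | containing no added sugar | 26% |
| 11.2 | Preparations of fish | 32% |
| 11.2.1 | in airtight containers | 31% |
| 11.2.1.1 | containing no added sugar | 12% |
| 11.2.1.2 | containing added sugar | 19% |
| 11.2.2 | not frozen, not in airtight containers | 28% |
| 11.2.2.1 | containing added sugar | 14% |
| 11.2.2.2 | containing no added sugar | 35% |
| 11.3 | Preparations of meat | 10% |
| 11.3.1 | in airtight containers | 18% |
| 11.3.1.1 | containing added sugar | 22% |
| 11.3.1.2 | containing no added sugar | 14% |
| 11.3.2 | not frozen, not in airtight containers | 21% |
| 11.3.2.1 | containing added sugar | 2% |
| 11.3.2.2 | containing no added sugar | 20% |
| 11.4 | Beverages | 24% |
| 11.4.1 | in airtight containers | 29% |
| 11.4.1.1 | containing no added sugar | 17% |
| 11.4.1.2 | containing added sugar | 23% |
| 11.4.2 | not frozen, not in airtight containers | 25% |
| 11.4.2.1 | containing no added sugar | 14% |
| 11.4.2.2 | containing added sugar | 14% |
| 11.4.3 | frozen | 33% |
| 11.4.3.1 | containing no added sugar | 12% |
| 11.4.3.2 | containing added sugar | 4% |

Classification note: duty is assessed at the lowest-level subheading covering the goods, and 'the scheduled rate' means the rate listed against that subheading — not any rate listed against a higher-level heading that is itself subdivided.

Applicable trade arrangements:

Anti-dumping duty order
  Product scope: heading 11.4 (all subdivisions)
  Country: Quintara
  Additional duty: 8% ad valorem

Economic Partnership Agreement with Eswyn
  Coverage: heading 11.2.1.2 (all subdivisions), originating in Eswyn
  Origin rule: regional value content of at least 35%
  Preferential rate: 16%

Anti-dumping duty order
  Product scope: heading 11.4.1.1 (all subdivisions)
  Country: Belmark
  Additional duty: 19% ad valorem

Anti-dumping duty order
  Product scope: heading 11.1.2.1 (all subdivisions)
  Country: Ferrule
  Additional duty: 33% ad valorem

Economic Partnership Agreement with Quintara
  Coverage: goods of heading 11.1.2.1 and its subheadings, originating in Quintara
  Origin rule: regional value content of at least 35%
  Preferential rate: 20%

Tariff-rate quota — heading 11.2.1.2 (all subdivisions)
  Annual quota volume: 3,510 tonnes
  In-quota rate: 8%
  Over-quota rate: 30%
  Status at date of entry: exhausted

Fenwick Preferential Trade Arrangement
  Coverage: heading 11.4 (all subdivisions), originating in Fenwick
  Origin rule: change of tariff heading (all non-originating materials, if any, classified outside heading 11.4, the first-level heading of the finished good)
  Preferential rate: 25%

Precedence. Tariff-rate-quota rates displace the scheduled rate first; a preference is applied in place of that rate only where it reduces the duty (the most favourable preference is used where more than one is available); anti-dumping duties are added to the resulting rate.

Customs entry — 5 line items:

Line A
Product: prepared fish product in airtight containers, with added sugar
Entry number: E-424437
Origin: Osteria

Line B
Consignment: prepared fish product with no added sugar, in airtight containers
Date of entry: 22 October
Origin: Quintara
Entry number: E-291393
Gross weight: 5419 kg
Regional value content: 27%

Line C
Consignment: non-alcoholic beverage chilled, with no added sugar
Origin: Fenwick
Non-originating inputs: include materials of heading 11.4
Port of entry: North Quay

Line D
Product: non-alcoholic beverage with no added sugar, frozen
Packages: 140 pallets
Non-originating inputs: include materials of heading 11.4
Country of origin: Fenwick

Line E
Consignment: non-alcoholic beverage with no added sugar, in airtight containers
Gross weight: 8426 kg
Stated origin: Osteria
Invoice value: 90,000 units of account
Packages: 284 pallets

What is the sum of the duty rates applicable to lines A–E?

Line A: prepared fish product → 11.2; in airtight containers → 11.2.1; with added sugar → 11.2.1.2. Scheduled 19%. quota on 11.2.1.2 exhausted → over-quota 30%. → 30%.
Line B: prepared fish product → 11.2; in airtight containers → 11.2.1; with no added sugar → 11.2.1.1. Scheduled 12%. Quintara agreement on 11.1.2.1: 11.2.1.1 not covered. → 12%.
Line C: non-alcoholic beverage → 11.4; chilled → 11.4.2; with no added sugar → 11.4.2.1. Scheduled 14%. Fenwick agreement on 11.4: CTH not met. → 14%.
Line D: non-alcoholic beverage → 11.4; frozen → 11.4.3; with no added sugar → 11.4.3.1. Scheduled 12%. Fenwick agreement on 11.4: CTH not met. → 12%.
Line E: non-alcoholic beverage → 11.4; in airtight containers → 11.4.1; with no added sugar → 11.4.1.1. Scheduled 17%. No special measure applies. → 17%.
Sum: 30% + 12% + 14% + 12% + 17% = 85%.

85%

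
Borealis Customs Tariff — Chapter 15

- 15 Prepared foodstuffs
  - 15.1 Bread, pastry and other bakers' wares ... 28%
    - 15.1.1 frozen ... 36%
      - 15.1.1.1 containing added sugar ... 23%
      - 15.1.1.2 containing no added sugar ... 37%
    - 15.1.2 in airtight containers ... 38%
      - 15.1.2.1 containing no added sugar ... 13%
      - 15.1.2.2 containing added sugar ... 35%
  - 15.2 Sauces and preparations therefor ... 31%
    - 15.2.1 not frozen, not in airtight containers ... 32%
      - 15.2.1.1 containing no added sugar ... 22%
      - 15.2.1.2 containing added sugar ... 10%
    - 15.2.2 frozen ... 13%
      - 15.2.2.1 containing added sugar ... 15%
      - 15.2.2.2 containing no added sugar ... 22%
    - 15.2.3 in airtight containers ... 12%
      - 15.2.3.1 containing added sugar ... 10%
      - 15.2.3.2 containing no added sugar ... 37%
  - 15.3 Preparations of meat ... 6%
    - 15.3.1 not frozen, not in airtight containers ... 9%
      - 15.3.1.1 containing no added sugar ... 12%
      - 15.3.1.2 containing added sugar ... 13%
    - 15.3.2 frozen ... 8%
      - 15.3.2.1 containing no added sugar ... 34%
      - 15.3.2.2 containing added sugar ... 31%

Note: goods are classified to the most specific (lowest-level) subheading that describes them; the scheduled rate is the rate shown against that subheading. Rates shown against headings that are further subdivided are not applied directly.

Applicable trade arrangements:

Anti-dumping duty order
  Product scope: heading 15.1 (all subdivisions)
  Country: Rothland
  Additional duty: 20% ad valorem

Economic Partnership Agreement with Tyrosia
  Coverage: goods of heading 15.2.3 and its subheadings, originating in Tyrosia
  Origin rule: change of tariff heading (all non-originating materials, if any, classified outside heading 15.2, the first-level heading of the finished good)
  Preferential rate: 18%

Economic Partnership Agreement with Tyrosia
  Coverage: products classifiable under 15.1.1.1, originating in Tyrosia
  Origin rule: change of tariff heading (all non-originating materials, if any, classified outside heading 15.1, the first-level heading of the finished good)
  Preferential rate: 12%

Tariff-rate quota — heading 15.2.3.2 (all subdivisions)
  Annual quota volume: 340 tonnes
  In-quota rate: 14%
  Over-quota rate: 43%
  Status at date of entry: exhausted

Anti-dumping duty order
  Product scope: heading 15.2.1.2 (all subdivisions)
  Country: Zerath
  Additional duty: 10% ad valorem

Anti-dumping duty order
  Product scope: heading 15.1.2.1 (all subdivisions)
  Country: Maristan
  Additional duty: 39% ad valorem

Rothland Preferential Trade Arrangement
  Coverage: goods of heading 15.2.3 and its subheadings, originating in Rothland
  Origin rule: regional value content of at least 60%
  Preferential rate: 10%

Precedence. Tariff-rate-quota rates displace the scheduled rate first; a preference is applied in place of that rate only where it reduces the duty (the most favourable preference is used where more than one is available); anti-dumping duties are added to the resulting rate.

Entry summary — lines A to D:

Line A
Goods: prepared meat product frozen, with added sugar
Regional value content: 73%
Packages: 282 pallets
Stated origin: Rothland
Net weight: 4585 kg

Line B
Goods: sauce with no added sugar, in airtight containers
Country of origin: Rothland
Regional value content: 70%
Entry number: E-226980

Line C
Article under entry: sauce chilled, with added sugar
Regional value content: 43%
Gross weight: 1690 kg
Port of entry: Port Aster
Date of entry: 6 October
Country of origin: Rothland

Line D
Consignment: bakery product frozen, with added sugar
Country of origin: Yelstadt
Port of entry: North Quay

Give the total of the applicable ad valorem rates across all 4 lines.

74%

Line A: prepared meat product → 15.3; frozen → 15.3.2; with added sugar → 15.3.2.2. Scheduled 31%. Rothland agreement on 15.2.3: 15.3.2.2 not covered. → 31%.
Line B: sauce → 15.2; in airtight containers → 15.2.3; with no added sugar → 15.2.3.2. Scheduled 37%. quota on 15.2.3.2 exhausted → over-quota 43%; Rothland agreement on 15.2.3: RVC ≥ 60% → 10% available; preferential 10%. → 10%.
Line C: sauce → 15.2; chilled → 15.2.1; with added sugar → 15.2.1.2. Scheduled 10%. Rothland agreement on 15.2.3: 15.2.1.2 not covered. → 10%.
Line D: bakery product → 15.1; frozen → 15.1.1; with added sugar → 15.1.1.1. Scheduled 23%. No special measure applies. → 23%.
Sum: 31% + 10% + 10% + 23% = 74%.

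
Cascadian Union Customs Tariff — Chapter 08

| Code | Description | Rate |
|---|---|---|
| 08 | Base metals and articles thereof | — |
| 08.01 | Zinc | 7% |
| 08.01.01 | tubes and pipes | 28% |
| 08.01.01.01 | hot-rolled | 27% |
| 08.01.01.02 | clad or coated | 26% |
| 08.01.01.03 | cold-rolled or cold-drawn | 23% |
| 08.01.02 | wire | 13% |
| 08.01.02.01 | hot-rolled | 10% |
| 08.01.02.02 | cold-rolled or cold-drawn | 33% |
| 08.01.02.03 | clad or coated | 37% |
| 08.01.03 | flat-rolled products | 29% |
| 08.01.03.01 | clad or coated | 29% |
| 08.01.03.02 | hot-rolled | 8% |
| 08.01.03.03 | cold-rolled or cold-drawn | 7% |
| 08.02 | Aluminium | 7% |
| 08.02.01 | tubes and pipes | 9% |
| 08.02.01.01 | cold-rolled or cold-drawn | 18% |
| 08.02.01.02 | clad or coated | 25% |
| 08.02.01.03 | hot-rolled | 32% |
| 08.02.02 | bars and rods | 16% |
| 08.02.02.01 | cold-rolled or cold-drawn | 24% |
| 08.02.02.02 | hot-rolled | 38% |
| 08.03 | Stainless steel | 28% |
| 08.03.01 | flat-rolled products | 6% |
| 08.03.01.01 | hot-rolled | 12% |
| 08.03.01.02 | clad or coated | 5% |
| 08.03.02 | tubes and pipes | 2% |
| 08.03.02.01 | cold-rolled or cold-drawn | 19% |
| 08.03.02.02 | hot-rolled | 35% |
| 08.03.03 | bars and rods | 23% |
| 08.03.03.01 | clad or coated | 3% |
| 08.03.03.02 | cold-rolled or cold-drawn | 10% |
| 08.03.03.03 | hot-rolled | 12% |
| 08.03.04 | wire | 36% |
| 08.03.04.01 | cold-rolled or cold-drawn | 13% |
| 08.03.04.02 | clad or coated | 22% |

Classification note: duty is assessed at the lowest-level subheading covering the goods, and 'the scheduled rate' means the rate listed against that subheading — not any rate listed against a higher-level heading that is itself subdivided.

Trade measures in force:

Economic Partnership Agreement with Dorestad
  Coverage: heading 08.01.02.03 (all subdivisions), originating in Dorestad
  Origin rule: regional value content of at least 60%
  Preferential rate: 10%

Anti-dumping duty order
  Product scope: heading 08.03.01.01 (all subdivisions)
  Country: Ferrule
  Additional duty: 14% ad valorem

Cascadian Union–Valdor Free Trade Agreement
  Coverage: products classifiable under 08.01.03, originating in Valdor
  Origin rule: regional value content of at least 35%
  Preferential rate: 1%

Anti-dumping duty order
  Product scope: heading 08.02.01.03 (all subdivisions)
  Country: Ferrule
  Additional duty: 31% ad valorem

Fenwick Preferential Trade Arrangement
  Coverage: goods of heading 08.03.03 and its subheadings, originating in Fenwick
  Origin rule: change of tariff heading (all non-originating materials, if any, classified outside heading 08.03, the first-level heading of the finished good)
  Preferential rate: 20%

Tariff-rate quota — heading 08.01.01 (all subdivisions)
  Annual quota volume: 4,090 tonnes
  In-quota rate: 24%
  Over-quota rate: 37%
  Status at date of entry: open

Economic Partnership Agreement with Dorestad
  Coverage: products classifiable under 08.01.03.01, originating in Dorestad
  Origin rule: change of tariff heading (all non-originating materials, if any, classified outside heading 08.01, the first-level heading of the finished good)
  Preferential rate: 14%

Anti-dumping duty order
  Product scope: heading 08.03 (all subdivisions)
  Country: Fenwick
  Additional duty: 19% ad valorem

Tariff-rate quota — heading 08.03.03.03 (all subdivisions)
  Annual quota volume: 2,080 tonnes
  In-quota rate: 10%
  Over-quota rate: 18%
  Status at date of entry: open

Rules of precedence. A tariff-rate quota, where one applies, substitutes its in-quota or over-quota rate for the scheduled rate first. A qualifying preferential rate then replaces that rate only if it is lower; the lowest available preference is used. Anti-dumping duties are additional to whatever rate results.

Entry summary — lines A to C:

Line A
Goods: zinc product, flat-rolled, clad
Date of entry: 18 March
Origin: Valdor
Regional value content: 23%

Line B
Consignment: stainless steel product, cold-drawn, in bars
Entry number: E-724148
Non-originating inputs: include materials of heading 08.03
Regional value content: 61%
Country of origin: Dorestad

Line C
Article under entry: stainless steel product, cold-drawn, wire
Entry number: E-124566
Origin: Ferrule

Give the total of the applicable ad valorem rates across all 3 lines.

52%

Line A: zinc → 08.01; flat-rolled → 08.01.03; clad → 08.01.03.01. Scheduled 29%. Valdor agreement on 08.01.03: RVC < 35%. → 29%.
Line B: stainless steel → 08.03; in bars → 08.03.03; cold-drawn → 08.03.03.02. Scheduled 10%. Dorestad agreement on 08.01.02.03: 08.03.03.02 not covered; Dorestad agreement on 08.01.03.01: 08.03.03.02 not covered. → 10%.
Line C: stainless steel → 08.03; wire → 08.03.04; cold-drawn → 08.03.04.01. Scheduled 13%. No special measure applies. → 13%.
Sum: 29% + 10% + 13% = 52%.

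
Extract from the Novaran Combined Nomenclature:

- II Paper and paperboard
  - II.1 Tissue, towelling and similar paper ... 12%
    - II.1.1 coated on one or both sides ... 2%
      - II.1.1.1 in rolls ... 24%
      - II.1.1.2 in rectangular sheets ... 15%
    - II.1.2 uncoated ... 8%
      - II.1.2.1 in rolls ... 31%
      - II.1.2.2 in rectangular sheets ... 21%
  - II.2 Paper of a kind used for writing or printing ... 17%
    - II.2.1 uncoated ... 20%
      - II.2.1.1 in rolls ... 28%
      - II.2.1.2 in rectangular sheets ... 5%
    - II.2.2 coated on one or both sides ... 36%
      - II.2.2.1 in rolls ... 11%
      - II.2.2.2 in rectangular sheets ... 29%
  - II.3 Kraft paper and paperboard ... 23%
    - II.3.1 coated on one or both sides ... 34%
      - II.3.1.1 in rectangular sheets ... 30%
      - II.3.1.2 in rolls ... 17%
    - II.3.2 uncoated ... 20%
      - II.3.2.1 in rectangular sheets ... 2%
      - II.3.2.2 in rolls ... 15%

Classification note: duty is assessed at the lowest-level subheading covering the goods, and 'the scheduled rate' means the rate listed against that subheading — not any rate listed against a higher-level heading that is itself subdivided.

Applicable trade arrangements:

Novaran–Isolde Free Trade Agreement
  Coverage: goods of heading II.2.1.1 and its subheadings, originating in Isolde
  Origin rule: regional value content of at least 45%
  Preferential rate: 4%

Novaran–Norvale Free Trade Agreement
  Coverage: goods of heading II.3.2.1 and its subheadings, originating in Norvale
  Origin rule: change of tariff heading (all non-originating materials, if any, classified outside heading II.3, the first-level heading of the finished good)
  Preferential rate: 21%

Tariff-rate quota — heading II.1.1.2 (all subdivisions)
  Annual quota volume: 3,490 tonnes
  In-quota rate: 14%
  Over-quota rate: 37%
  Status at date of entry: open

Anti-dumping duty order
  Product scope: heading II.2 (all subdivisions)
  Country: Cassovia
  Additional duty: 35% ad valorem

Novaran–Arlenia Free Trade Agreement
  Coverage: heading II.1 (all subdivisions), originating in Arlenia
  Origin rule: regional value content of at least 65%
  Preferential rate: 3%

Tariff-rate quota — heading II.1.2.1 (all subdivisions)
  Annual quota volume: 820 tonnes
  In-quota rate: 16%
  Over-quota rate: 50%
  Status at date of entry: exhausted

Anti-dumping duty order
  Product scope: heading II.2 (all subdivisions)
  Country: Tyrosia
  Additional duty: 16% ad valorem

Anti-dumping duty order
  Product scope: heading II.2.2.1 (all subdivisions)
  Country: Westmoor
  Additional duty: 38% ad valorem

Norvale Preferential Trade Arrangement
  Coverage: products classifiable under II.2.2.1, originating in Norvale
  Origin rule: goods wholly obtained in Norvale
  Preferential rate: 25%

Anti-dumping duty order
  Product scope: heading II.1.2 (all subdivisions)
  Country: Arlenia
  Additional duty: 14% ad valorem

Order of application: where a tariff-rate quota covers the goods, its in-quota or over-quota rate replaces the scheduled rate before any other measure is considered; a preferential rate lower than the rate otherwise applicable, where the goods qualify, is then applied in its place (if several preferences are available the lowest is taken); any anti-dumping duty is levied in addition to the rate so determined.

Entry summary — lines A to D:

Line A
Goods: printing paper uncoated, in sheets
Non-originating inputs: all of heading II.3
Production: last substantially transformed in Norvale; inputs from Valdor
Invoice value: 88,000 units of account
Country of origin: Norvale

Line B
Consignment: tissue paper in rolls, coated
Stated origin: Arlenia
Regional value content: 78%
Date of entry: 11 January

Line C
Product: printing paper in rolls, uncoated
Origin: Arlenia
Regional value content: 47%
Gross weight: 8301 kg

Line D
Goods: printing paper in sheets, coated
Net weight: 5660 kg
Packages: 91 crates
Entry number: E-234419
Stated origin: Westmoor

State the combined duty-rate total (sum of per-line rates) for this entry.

65%

Line A: printing paper → II.2; uncoated → II.2.1; in sheets → II.2.1.2. Scheduled 5%. Norvale agreement on II.3.2.1: II.2.1.2 not covered; Norvale agreement on II.2.2.1: II.2.1.2 not covered. → 5%.
Line B: tissue paper → II.1; coated → II.1.1; in rolls → II.1.1.1. Scheduled 24%. Arlenia agreement on II.1: RVC ≥ 65% → 3% available; preferential 3%. → 3%.
Line C: printing paper → II.2; uncoated → II.2.1; in rolls → II.2.1.1. Scheduled 28%. Arlenia agreement on II.1: II.2.1.1 not covered. → 28%.
Line D: printing paper → II.2; coated → II.2.2; in sheets → II.2.2.2. Scheduled 29%. No special measure applies. → 29%.
Sum: 5% + 3% + 28% + 29% = 65%.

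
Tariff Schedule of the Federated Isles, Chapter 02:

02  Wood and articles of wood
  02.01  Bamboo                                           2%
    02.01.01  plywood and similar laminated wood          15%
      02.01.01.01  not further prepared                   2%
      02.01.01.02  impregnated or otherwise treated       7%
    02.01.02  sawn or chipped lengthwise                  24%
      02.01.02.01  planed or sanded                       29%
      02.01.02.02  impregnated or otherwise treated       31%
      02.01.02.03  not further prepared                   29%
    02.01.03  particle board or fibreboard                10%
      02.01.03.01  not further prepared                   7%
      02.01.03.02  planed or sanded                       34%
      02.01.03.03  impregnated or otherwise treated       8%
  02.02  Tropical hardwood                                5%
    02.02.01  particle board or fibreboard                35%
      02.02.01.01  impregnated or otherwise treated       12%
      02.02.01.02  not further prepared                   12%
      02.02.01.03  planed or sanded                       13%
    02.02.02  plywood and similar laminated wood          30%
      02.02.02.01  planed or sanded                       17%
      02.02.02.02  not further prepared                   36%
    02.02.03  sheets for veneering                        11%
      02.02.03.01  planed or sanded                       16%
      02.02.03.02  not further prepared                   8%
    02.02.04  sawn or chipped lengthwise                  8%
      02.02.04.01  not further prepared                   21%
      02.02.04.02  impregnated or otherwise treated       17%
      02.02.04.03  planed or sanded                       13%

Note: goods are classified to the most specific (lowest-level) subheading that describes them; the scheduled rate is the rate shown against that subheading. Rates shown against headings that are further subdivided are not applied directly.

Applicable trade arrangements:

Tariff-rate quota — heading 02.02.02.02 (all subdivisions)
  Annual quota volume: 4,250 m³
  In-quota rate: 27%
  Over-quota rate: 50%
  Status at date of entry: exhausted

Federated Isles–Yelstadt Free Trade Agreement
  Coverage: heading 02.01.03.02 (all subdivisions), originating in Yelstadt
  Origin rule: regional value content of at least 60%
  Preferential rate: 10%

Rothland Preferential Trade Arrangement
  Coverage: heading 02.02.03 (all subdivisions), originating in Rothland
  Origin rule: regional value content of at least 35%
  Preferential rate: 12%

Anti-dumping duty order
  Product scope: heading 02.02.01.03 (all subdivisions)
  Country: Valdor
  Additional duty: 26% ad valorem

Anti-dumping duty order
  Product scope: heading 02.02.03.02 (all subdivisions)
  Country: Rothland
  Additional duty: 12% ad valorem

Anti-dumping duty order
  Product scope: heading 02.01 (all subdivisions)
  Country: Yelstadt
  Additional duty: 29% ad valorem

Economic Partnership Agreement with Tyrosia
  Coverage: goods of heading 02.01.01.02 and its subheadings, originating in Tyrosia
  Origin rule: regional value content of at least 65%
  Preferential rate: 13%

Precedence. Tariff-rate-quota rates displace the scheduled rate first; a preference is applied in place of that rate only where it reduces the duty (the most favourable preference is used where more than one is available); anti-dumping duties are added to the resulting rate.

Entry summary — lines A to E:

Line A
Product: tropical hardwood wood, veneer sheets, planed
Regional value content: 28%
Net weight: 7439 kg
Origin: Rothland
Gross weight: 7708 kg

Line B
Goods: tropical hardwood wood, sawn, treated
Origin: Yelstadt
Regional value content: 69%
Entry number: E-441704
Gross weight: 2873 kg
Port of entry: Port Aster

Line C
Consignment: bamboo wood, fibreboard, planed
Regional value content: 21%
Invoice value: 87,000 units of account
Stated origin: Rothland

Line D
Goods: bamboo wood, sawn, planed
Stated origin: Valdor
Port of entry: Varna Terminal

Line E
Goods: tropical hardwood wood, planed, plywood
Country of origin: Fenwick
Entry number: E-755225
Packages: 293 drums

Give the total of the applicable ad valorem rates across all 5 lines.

113%

Line A: tropical hardwood → 02.02; veneer sheets → 02.02.03; planed → 02.02.03.01. Scheduled 16%. Rothland agreement on 02.02.03: RVC < 35%. → 16%.
Line B: tropical hardwood → 02.02; sawn → 02.02.04; treated → 02.02.04.02. Scheduled 17%. Yelstadt agreement on 02.01.03.02: 02.02.04.02 not covered. → 17%.
Line C: bamboo → 02.01; fibreboard → 02.01.03; planed → 02.01.03.02. Scheduled 34%. Rothland agreement on 02.02.03: 02.01.03.02 not covered. → 34%.
Line D: bamboo → 02.01; sawn → 02.01.02; planed → 02.01.02.01. Scheduled 29%. No special measure applies. → 29%.
Line E: tropical hardwood → 02.02; plywood → 02.02.02; planed → 02.02.02.01. Scheduled 17%. No special measure applies. → 17%.
Sum: 16% + 17% + 34% + 29% + 17% = 113%.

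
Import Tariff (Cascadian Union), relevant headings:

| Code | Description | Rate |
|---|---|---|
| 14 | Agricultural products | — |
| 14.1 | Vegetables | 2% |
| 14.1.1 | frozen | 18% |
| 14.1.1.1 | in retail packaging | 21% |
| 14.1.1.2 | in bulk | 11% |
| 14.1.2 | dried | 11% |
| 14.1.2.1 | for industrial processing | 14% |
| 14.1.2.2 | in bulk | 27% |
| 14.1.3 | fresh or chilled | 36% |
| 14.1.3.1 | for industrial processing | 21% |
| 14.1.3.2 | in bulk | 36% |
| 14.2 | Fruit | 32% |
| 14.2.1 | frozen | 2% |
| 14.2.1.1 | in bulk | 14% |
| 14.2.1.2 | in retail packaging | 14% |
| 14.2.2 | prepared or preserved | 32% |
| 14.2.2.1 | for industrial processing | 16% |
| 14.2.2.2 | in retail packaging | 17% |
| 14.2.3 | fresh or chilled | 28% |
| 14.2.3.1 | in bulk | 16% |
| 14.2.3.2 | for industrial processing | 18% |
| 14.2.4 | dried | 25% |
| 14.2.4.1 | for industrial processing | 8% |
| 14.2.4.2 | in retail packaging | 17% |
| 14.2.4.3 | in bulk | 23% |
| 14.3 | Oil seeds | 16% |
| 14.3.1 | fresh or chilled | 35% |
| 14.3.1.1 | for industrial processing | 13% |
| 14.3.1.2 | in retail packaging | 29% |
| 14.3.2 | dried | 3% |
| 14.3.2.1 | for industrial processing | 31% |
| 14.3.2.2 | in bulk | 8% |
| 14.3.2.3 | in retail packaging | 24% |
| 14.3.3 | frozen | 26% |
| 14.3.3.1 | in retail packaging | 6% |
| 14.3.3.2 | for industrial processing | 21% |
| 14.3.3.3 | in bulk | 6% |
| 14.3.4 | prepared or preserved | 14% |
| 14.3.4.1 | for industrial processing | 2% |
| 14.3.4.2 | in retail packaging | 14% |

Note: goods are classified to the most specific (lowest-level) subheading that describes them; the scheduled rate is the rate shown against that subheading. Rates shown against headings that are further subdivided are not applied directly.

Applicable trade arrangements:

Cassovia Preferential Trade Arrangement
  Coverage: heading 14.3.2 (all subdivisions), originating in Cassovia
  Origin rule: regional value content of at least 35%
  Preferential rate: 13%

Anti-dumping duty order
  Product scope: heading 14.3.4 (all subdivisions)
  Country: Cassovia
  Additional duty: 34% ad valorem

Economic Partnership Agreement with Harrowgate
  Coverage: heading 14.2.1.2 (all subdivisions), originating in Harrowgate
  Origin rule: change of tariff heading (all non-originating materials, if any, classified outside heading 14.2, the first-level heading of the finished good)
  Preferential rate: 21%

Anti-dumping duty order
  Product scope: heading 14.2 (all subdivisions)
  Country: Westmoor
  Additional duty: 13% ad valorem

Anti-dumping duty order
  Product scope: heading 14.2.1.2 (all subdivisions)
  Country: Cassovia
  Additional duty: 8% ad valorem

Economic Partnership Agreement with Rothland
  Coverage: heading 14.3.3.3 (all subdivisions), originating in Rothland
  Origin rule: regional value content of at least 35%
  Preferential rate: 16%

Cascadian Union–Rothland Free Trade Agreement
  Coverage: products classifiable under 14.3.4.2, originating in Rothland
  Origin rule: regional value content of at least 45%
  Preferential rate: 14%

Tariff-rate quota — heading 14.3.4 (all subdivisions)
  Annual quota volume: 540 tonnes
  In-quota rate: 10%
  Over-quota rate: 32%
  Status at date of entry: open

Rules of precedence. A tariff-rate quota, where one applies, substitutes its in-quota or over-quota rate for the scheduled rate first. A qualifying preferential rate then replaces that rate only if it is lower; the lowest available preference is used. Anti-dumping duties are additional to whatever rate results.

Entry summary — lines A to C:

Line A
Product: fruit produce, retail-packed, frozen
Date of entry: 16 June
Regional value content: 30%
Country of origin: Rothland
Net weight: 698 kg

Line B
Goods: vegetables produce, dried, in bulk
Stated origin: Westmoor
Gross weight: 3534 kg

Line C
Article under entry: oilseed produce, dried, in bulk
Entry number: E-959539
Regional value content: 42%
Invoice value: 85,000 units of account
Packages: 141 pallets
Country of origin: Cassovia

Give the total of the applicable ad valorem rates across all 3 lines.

Line A: fruit → 14.2; frozen → 14.2.1; retail-packed → 14.2.1.2. Scheduled 14%. Rothland agreement on 14.3.3.3: 14.2.1.2 not covered; Rothland agreement on 14.3.4.2: 14.2.1.2 not covered. → 14%.
Line B: vegetables → 14.1; dried → 14.1.2; in bulk → 14.1.2.2. Scheduled 27%. No special measure applies. → 27%.
Line C: oilseed → 14.3; dried → 14.3.2; in bulk → 14.3.2.2. Scheduled 8%. Cassovia agreement on 14.3.2: RVC ≥ 35% → 13% available; preference 13% not lower than 8% → no reduction. → 8%.
Sum: 14% + 27% + 8% = 49%.

49%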